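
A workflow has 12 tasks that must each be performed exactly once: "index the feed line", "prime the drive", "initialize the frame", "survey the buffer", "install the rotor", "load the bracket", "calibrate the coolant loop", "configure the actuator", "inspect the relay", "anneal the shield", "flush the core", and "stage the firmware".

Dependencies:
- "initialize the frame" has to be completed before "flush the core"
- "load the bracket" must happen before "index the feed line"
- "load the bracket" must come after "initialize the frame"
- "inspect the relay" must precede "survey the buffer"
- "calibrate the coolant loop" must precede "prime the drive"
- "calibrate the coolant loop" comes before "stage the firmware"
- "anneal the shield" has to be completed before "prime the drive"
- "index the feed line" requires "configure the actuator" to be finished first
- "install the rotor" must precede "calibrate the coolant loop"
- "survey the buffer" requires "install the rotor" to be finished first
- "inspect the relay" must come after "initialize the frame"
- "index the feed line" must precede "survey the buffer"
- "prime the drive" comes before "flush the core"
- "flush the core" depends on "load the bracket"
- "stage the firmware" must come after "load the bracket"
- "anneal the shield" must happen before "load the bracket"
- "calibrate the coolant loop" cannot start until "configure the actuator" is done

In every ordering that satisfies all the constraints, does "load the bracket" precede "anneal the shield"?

There is a chain "anneal the shield" → "load the bracket", which puts "anneal the shield" before "load the bracket".
So "load the bracket" never precedes "anneal the shield".

No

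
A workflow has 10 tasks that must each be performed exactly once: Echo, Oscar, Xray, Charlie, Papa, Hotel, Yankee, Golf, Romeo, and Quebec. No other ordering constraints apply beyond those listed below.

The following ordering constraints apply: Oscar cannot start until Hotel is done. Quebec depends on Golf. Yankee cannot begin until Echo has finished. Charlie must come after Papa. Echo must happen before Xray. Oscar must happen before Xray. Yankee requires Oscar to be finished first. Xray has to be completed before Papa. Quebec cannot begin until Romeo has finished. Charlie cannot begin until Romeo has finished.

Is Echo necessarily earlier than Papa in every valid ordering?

Yes

There is a constraint chain Echo → Xray → Papa.
Hence Echo necessarily comes before Papa.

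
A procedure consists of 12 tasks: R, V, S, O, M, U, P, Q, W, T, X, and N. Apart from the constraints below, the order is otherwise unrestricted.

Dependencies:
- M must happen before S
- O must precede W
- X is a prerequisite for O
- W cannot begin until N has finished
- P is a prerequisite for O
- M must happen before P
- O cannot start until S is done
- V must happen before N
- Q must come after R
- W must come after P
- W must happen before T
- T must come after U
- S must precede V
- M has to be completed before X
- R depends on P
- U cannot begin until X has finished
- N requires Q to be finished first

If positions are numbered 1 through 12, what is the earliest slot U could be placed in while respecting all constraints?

Working backwards through the constraints from U, its full set of required predecessors is M, X — 2 of them.
With 2 mandatory predecessors, the earliest U can sit is position 2+1 = 3, and placing just those 2 first achieves it.

3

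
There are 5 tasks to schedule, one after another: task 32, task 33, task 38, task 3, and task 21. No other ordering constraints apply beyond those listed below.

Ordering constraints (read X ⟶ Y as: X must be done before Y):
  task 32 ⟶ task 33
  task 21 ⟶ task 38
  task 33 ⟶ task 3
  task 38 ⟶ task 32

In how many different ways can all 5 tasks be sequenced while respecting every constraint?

1

Task 21 is the only task with nothing required before it, so every ordering starts there.
Every task is then forced in turn, so only 1 complete ordering is consistent with the constraints.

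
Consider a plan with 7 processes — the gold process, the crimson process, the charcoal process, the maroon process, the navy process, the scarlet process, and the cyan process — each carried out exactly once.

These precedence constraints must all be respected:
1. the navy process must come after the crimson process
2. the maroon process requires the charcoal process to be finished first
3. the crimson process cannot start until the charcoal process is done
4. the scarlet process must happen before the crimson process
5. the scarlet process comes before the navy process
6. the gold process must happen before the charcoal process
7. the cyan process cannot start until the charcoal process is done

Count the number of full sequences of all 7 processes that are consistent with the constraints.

2 processes have no prerequisites (the gold process, the scarlet process), so any of them could come first.
Enumerating by repeatedly choosing an available process (one whose prerequisites are all placed) gives 44 distinct complete orderings.

44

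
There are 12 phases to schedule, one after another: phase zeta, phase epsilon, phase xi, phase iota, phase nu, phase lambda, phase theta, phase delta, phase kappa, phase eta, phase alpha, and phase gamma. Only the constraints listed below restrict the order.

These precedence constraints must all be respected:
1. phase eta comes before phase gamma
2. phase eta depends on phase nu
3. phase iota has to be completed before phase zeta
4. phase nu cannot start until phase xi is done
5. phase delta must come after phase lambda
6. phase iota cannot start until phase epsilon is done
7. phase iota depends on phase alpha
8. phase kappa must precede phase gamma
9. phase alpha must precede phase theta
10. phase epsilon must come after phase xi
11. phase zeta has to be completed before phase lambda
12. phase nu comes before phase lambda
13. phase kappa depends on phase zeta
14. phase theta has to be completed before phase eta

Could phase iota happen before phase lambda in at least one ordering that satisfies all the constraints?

Yes

The constraints force phase iota before phase lambda, so yes — every valid ordering has phase iota earlier.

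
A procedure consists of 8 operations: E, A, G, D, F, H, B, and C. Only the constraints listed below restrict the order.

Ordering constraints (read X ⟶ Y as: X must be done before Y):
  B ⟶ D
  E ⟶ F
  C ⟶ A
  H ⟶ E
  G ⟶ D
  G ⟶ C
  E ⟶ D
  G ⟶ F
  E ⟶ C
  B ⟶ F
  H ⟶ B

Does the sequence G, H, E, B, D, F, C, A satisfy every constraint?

Going through the constraints one by one, each required predecessor appears earlier in the sequence than its dependent — e.g. G (position 1) is before C (position 7), as required.

Yes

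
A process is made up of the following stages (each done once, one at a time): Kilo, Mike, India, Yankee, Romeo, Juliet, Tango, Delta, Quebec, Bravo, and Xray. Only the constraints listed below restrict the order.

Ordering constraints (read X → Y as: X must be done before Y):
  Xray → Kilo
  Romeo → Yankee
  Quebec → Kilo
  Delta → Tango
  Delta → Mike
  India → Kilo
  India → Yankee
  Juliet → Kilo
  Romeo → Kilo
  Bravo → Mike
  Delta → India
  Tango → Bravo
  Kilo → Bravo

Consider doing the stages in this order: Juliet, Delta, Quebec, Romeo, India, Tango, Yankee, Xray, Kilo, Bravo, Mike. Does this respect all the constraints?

Checking each listed constraint against this order: for instance, Delta is in position 2 and Mike in position 11, so that constraint holds — and the remaining constraints check out the same way.

Yes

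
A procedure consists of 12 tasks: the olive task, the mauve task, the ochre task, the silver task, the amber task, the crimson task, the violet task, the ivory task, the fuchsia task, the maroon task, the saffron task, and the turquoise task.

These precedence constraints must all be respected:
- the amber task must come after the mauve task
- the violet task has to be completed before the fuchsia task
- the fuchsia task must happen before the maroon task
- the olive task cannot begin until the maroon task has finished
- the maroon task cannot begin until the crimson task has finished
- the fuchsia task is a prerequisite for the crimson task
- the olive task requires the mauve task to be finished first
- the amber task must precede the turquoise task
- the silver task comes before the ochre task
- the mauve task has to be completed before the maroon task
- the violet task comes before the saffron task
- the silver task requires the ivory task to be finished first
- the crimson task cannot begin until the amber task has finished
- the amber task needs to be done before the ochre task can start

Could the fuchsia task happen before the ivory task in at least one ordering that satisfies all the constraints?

No chain of constraints runs from the ivory task to the fuchsia task, so the ivory task is not required to come first.
That means at least one valid schedule has the fuchsia task before the ivory task.

Yes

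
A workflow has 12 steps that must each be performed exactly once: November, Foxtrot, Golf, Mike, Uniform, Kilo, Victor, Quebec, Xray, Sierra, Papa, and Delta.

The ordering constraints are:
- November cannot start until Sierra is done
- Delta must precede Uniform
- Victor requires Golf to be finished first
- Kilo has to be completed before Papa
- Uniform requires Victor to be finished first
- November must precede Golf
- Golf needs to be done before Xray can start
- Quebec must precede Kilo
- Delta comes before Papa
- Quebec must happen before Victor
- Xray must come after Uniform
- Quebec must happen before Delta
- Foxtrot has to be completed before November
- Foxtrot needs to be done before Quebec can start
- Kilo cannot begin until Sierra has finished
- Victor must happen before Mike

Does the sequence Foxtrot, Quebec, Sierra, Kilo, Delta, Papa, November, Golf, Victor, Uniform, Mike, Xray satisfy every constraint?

Going through the constraints one by one, each required predecessor appears earlier in the sequence than its dependent — e.g. Quebec (position 2) is before Victor (position 9), as required.

Yes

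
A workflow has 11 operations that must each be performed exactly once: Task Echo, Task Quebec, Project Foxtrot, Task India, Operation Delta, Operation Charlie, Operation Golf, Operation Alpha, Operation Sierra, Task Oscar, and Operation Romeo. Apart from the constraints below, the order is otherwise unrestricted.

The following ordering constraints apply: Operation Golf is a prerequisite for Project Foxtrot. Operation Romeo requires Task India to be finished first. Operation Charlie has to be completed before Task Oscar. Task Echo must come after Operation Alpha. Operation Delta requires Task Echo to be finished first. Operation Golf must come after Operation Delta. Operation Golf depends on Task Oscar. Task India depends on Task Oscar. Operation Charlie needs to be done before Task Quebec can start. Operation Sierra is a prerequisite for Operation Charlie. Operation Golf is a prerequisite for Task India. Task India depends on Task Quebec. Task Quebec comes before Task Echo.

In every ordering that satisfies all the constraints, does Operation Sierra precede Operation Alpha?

Operation Sierra and Operation Alpha are not related by any chain of constraints.
So Operation Sierra can come before Operation Alpha or after — it is not forced.

No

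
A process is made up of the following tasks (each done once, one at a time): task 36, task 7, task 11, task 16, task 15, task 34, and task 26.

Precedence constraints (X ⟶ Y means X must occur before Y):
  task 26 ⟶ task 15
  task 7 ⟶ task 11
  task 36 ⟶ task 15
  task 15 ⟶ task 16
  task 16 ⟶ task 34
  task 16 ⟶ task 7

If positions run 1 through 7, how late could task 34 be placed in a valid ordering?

7

No constraint forces any task after task 34, so it can be placed last, in position 7.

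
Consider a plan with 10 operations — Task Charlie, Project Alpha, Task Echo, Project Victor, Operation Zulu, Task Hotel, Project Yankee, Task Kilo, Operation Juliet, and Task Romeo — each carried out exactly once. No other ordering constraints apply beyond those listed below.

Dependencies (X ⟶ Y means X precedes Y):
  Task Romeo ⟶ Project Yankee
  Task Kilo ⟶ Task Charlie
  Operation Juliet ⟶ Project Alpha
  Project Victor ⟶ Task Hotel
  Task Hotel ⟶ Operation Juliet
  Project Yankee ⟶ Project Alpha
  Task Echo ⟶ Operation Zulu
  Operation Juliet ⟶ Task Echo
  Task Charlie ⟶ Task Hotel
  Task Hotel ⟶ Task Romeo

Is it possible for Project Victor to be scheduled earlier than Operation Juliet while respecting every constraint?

Yes

Project Victor is actually forced before Operation Juliet by the constraints, so certainly some valid ordering has Project Victor first.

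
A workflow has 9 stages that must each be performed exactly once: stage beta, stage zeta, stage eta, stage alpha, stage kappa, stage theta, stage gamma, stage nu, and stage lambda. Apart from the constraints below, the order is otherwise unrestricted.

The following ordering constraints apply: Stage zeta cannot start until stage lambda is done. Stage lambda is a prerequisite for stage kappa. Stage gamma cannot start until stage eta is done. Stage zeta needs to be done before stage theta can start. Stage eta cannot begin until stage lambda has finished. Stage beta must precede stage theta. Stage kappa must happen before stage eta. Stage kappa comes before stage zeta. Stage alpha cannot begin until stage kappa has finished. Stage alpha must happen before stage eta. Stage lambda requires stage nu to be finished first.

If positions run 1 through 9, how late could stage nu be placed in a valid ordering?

Following every chain forward from stage nu, the stages that must come later are stage zeta, stage eta, stage alpha, stage kappa, stage theta, stage gamma, stage lambda — 7 of them.
So at least 7 stages follow stage nu, putting stage nu no later than position 2. That position is achievable by scheduling everything else first.

2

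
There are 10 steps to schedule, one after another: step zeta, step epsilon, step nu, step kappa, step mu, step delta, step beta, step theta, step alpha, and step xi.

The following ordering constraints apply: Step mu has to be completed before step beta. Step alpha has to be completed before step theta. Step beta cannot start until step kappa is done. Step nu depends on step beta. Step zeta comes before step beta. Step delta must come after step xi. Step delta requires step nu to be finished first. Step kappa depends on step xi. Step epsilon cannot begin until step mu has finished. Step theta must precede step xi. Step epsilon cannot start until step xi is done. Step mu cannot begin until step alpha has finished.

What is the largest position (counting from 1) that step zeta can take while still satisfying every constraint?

The steps that are forced after step zeta, directly or by a chain of constraints, are step nu, step delta, step beta. That's 3 steps.
With 3 mandatory successors out of 10 steps total, the latest slot for step zeta is 10−3 = 7, and it's reachable by doing all non-successors before step zeta.

7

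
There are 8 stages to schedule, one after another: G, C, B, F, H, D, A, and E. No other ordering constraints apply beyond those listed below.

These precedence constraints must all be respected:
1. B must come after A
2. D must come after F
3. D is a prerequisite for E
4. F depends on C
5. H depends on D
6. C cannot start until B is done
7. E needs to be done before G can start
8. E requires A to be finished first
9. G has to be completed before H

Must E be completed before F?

No

In fact the dependencies run the other way: F → D → E.
So E does not have to come before F — it cannot.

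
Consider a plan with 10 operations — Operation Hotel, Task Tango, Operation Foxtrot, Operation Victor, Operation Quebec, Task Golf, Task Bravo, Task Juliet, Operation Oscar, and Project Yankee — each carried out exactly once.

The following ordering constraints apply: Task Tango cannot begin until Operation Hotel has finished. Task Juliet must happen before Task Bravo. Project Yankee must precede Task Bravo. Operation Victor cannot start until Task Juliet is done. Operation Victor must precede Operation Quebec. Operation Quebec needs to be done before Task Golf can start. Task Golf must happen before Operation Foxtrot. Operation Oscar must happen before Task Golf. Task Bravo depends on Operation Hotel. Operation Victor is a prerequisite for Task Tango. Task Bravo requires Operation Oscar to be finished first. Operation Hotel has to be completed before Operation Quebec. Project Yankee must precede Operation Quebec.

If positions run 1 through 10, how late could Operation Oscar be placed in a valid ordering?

7

Every operation that must follow Operation Oscar has to come after it. Tracing all chains starting from Operation Oscar, those operations are: Operation Foxtrot, Task Golf, Task Bravo — 3 in total.
So at least 3 operations follow Operation Oscar, putting Operation Oscar no later than position 7. That position is achievable by scheduling everything else first.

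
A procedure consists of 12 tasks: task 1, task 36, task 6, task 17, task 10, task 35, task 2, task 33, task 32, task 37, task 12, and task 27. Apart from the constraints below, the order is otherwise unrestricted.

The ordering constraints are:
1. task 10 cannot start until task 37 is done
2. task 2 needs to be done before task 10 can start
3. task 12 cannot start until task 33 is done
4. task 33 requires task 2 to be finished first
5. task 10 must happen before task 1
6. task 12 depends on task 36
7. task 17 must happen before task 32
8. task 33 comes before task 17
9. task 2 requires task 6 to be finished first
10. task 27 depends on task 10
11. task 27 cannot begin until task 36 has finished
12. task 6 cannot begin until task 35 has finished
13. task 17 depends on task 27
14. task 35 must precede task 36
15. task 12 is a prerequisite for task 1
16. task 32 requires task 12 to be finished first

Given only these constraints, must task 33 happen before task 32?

Tracing the constraints gives a chain: task 33 → task 12 → task 32.
Hence task 33 necessarily comes before task 32.

Yes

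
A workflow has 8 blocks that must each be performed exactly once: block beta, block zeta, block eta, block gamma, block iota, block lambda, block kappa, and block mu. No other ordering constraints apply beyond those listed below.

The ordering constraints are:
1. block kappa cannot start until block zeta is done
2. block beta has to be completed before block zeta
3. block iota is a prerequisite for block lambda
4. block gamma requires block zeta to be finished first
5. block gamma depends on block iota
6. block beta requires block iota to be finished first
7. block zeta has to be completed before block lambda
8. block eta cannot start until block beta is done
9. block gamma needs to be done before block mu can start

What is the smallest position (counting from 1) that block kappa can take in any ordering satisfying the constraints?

The blocks that are forced before block kappa, directly or transitively, are block beta, block zeta, block iota. That's 3 blocks.
With 3 mandatory predecessors, the earliest block kappa can sit is position 3+1 = 4, and placing just those 3 first achieves it.

4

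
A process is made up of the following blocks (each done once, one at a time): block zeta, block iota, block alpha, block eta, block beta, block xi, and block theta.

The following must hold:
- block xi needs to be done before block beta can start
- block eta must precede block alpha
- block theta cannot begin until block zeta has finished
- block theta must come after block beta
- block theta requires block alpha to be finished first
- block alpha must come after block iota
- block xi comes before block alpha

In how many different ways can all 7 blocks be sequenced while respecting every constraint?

108

The blocks with no prerequisites are block zeta, block iota, block eta, block xi; any of them can be placed first.
Systematically extending each partial ordering one block at a time and counting, there are 108 complete orderings.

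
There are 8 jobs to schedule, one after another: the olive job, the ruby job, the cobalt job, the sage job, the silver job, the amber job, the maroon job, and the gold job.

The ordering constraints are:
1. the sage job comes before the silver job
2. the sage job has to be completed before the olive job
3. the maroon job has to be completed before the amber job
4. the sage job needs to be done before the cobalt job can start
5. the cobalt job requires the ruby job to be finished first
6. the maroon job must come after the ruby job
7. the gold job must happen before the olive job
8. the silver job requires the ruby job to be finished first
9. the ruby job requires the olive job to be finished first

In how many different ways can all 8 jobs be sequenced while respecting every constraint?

24

The jobs with no prerequisites are the sage job, the gold job; any of them can be placed first.
Systematically extending each partial ordering one job at a time and counting, there are 24 complete orderings.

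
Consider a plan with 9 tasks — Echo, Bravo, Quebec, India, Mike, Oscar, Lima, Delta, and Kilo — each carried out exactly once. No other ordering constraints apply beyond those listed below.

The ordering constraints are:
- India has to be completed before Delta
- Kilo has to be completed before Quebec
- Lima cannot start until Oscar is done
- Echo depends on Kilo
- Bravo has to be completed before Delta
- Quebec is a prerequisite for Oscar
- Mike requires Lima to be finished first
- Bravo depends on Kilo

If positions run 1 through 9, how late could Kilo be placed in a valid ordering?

The tasks that are forced after Kilo, directly or by a chain of constraints, are Echo, Bravo, Quebec, Mike, Oscar, Lima, Delta. That's 7 tasks.
With 7 mandatory successors out of 9 tasks total, the latest slot for Kilo is 9−7 = 2, and it's reachable by doing all non-successors before Kilo.

2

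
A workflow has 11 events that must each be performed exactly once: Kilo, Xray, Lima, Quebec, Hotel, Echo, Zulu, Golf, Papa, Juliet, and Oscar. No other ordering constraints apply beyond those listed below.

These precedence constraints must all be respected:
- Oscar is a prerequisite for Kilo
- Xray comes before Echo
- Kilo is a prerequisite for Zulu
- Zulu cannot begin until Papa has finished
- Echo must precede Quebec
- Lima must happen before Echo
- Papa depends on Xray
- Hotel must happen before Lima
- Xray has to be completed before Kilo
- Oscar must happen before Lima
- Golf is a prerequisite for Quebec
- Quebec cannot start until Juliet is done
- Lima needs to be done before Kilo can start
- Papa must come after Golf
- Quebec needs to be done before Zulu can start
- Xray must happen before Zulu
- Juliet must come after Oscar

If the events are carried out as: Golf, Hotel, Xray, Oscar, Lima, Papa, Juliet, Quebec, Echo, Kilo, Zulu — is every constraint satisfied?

The sequence places Quebec ahead of Echo.
Since Echo is required before Quebec, the ordering is invalid.

No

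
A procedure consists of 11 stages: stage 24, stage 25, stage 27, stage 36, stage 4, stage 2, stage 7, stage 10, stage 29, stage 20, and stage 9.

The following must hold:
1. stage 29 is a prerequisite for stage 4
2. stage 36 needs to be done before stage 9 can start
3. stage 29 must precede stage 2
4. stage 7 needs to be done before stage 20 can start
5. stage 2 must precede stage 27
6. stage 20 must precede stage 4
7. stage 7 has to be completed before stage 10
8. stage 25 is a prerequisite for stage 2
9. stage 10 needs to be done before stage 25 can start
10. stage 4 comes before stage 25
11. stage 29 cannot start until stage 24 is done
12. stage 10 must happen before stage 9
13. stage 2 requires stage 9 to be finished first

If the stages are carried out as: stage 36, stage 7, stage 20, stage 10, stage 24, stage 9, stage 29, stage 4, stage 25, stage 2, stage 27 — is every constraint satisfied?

Yes

Going through the constraints one by one, each required predecessor appears earlier in the sequence than its dependent — e.g. stage 10 (position 4) is before stage 25 (position 9), as required.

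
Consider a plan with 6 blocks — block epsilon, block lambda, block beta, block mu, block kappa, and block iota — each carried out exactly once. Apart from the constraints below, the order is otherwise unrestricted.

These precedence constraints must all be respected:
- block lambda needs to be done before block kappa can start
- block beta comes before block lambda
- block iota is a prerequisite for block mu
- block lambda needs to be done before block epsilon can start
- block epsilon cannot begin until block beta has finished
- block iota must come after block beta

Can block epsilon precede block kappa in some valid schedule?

Yes

The constraints leave block epsilon and block kappa unordered relative to each other; nothing requires block kappa earlier.
So a valid ordering placing block epsilon earlier than block kappa exists.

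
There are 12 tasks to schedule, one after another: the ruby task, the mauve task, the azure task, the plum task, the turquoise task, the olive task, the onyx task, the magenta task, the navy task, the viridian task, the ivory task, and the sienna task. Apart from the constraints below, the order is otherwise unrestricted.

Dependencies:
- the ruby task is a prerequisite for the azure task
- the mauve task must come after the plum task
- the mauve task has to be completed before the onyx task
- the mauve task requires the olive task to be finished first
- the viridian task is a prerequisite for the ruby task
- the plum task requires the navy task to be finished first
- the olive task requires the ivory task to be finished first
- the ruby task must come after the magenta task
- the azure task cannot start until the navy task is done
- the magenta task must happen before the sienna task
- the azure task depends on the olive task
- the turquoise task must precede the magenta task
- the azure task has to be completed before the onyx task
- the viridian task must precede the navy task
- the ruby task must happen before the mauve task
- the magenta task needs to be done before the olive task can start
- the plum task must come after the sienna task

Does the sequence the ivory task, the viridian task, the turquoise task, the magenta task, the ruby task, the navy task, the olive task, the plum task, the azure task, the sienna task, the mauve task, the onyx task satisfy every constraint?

Here the sienna task comes after the plum task.
That contradicts the constraint that the sienna task must precede the plum task.

No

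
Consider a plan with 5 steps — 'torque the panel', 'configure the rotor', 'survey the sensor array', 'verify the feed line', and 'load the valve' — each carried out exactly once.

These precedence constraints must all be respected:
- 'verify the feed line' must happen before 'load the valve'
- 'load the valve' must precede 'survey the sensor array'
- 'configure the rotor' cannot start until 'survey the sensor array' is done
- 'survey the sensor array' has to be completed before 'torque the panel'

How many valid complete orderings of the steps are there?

'verify the feed line' is the only step with nothing required before it, so every ordering starts there.
Systematically extending each partial ordering one step at a time and counting, there are 2 complete orderings.

2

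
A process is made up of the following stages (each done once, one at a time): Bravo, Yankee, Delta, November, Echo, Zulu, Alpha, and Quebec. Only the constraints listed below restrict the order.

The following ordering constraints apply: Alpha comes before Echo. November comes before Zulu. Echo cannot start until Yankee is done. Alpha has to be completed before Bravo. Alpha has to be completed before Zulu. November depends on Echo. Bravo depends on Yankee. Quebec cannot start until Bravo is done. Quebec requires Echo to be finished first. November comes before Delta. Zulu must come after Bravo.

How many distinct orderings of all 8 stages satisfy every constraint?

2 stages have no prerequisites (Yankee, Alpha), so any of them could come first.
Counting all ways to extend the partial order to a total order gives 48.

48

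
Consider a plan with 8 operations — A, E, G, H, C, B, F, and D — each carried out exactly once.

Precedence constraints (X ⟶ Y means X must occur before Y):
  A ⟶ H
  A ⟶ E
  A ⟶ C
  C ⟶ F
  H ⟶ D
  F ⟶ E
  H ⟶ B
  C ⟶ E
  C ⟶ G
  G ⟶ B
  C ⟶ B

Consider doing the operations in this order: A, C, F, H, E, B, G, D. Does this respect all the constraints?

The sequence places B ahead of G.
That contradicts the constraint that G must precede B.

No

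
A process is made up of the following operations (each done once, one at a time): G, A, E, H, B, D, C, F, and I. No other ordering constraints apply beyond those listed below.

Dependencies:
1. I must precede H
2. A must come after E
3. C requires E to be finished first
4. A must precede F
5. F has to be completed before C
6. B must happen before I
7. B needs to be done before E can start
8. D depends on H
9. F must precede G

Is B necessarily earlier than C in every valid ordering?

Tracing the constraints gives a chain: B → E → C.
So B must precede C in any valid ordering.

Yes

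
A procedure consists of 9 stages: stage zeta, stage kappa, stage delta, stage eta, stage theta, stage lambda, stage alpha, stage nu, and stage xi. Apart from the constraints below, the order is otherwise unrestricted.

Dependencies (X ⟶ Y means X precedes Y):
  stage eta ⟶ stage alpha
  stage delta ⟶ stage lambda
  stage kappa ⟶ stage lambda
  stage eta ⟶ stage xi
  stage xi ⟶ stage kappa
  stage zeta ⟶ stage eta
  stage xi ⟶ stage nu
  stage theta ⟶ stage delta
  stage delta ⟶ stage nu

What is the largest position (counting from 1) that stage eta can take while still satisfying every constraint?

4

Every stage that must follow stage eta has to come after it. Tracing all chains starting from stage eta, those stages are: stage kappa, stage lambda, stage alpha, stage nu, stage xi — 5 in total.
With 5 mandatory successors out of 9 stages total, the latest slot for stage eta is 9−5 = 4, and it's reachable by doing all non-successors before stage eta.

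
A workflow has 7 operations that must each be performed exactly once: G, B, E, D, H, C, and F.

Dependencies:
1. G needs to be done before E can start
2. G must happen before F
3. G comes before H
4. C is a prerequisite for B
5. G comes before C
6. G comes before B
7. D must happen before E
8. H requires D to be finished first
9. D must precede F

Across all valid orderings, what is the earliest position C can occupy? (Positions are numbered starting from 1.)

Working backwards through the constraints from C, its only required predecessor is G.
With 1 mandatory predecessor, the earliest C can sit is position 1+1 = 2, and placing just that one first achieves it.

2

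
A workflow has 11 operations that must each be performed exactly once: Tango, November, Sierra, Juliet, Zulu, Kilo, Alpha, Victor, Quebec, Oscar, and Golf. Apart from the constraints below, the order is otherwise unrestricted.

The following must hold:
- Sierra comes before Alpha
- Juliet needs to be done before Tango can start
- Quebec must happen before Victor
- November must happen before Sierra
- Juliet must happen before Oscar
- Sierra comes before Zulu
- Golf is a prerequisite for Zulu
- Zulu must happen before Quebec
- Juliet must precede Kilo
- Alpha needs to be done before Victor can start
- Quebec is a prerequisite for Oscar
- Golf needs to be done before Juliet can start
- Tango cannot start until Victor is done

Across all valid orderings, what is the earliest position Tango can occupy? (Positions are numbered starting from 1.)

9

Working backwards through the constraints from Tango, its full set of required predecessors is November, Sierra, Juliet, Zulu, Alpha, Victor, Quebec, Golf — 8 of them.
With 8 mandatory predecessors, the earliest Tango can sit is position 8+1 = 9, and placing just those 8 first achieves it.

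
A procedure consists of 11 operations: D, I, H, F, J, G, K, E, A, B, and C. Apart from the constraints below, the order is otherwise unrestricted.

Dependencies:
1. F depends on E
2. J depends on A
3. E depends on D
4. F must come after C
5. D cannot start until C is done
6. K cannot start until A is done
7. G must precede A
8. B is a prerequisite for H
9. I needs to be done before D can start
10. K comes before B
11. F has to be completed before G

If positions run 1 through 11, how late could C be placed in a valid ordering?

2

Every operation that must follow C has to come after it. Tracing all chains starting from C, those operations are: D, H, F, J, G, K, E, A, B — 9 in total.
With 9 mandatory successors out of 11 operations total, the latest slot for C is 11−9 = 2, and it's reachable by doing all non-successors before C.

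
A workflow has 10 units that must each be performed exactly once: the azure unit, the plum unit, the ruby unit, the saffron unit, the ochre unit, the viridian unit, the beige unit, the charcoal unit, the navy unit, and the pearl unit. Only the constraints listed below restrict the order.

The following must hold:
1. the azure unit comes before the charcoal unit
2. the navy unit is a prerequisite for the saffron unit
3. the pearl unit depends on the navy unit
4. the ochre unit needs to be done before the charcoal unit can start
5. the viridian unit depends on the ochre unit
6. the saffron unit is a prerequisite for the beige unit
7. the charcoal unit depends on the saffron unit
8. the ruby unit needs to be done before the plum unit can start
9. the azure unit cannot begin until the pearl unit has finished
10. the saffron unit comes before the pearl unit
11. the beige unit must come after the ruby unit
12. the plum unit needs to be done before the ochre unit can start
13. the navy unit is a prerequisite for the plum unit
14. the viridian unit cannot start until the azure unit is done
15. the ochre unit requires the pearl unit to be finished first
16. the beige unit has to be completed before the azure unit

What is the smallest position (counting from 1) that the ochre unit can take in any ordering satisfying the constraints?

6

Every unit that must precede the ochre unit has to come before it. Tracing all chains that end at the ochre unit, those units are: the plum unit, the ruby unit, the saffron unit, the navy unit, the pearl unit — 5 in total.
So at minimum 5 units come before the ochre unit, putting the ochre unit no earlier than position 6. That position is achievable by scheduling exactly those predecessors first.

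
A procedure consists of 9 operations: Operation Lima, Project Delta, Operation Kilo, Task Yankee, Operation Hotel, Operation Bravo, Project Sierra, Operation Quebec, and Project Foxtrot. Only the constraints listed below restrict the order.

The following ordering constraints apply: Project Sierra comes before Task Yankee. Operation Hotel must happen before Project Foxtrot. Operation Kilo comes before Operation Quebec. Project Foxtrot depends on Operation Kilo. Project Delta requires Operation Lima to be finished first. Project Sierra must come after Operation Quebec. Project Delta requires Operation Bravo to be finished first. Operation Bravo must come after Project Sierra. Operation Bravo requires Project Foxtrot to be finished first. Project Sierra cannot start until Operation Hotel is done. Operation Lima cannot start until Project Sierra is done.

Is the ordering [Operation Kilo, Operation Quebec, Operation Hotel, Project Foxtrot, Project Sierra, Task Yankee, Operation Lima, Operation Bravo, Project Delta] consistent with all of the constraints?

Going through the constraints one by one, each required predecessor appears earlier in the sequence than its dependent — e.g. Project Foxtrot (position 4) is before Operation Bravo (position 8), as required.

Yes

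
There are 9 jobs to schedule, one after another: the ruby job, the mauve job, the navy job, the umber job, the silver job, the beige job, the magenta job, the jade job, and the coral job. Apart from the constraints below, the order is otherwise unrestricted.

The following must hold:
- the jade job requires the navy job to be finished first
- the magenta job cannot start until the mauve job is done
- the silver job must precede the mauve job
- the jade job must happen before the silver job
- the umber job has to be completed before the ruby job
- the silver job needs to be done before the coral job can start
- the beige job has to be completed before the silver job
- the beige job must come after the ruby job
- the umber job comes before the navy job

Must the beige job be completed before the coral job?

Yes

Chaining the stated constraints: the beige job → the silver job → the coral job.
So the beige job must precede the coral job in any valid ordering.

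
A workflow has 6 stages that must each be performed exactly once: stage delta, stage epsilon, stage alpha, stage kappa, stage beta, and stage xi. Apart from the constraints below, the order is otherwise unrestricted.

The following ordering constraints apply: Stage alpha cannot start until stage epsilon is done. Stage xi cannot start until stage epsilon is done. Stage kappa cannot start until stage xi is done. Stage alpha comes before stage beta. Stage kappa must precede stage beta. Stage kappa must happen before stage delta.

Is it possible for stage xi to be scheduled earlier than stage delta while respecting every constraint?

Every valid ordering already has stage xi before stage delta (the constraints require it), so in particular at least one does.

Yes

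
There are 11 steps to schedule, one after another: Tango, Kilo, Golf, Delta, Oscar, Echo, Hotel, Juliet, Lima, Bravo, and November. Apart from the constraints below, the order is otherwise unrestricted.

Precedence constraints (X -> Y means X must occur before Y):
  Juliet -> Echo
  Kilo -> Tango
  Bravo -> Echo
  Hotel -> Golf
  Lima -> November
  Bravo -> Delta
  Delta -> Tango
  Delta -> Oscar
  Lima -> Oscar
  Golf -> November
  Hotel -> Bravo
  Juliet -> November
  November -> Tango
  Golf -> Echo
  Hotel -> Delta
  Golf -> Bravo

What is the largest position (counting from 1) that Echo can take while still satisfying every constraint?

11

Nothing depends on Echo, so it can be the final step, position 11.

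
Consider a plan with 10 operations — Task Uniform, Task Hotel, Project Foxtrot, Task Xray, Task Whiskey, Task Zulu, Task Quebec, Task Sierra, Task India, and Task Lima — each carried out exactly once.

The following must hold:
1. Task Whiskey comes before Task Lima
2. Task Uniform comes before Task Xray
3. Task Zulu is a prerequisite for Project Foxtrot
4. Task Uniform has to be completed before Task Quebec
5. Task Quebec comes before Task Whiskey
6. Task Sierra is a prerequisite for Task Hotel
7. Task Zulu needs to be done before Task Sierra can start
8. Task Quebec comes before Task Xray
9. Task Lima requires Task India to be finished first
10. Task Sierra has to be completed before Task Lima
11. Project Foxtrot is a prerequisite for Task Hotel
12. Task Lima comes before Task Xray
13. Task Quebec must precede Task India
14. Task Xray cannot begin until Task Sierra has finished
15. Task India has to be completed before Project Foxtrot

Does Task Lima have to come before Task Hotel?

No

No chain of constraints connects Task Lima to Task Hotel in either direction.
A valid ordering placing Task Hotel before Task Lima exists, so the answer is no.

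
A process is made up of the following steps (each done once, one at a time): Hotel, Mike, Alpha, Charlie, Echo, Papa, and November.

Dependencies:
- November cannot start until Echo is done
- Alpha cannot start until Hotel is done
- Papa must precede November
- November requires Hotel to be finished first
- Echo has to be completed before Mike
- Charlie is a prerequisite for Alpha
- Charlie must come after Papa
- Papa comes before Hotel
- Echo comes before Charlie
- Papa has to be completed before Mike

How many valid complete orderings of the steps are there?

62

The steps with no prerequisites are Echo, Papa; any of them can be placed first.
Systematically extending each partial ordering one step at a time and counting, there are 62 complete orderings.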